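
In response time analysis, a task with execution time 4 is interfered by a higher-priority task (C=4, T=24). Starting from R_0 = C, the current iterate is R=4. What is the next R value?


R_next = C + ceil(R_prev / T_hp) * C_hp
ceil(4 / 24) = ceil(0.1667) = 1
Interference = 1 * 4 = 4
R_next = 4 + 4 = 8

8


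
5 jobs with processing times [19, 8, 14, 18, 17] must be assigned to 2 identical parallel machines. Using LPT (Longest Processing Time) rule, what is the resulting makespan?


Sort jobs in decreasing order (LPT): [19, 18, 17, 14, 8]
Assign each job to the least loaded machine:
  Machine 1: jobs [19, 14, 8], load = 41
  Machine 2: jobs [18, 17], load = 35
Makespan = max load = 41

41


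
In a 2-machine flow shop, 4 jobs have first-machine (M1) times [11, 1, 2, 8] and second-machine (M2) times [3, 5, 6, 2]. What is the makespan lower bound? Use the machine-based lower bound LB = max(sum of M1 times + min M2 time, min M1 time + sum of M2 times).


LB1 = sum(M1 times) + min(M2 times) = 22 + 2 = 24
LB2 = min(M1 times) + sum(M2 times) = 1 + 16 = 17
Lower bound = max(LB1, LB2) = max(24, 17) = 24

24


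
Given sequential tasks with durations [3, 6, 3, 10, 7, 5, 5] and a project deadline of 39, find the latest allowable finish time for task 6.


LF(activity 6) = deadline - sum of successor durations
Successors: activities 7 through 7 with durations [5]
Sum of successor durations = 5
LF = 39 - 5 = 34

34


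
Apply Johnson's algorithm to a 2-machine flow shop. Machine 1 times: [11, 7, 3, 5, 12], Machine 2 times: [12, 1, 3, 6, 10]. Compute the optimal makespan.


Apply Johnson's rule:
  Group 1 (a <= b): [(3, 3, 3), (4, 5, 6), (1, 11, 12)]
  Group 2 (a > b): [(5, 12, 10), (2, 7, 1)]
Optimal job order: [3, 4, 1, 5, 2]
Schedule:
  Job 3: M1 done at 3, M2 done at 6
  Job 4: M1 done at 8, M2 done at 14
  Job 1: M1 done at 19, M2 done at 31
  Job 5: M1 done at 31, M2 done at 41
  Job 2: M1 done at 38, M2 done at 42
Makespan = 42

42


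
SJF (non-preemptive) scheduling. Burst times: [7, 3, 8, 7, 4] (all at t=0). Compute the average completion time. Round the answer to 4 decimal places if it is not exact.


SJF order (ascending): [3, 4, 7, 7, 8]
Completion times:
  Job 1: burst=3, C=3
  Job 2: burst=4, C=7
  Job 3: burst=7, C=14
  Job 4: burst=7, C=21
  Job 5: burst=8, C=29
Average completion = 74/5 = 14.8

14.8


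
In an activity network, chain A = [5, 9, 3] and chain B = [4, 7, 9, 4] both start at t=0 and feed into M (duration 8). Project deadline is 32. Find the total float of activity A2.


Forward pass: ES(A2) = sum of predecessors on chain A = 5
EF = ES + duration = 5 + 9 = 14
Backward pass: LF(M) = deadline = 32; LS(M) = 32 - 8 = 24
LF(A2) = LS(M) - sum(successors on chain A) = 24 - 3 = 21
LS = LF - duration = 21 - 9 = 12
Total float = LS - ES = 12 - 5 = 7

7


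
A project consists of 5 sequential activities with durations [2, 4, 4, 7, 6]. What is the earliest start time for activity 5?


Activity 5 starts after activities 1 through 4 complete.
Predecessor durations: [2, 4, 4, 7]
ES = 2 + 4 + 4 + 7 = 17

17


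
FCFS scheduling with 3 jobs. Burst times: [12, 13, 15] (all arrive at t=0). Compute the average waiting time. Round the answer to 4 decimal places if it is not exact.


FCFS order (as given): [12, 13, 15]
Waiting times:
  Job 1: wait = 0
  Job 2: wait = 12
  Job 3: wait = 25
Sum of waiting times = 37
Average waiting time = 37/3 = 12.3333

12.3333


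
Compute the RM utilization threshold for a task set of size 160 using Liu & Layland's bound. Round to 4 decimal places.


Compute 2^(1/160) = 1.0043415673
Subtract 1: 1.0043415673 - 1 = 0.0043415673
Multiply by n: 160 * 0.0043415673 = 0.6946507680
Round to 4 dp: 0.6947

0.6947


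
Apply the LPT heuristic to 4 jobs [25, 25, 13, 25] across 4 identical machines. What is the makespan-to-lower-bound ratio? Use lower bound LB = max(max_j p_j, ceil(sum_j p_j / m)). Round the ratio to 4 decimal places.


LPT order: [25, 25, 25, 13]
Machine loads after assignment: [25, 25, 25, 13]
LPT makespan = 25
Lower bound = max(max_job, ceil(total/4)) = max(25, 22) = 25
Ratio = 25 / 25 = 1.0

1.0


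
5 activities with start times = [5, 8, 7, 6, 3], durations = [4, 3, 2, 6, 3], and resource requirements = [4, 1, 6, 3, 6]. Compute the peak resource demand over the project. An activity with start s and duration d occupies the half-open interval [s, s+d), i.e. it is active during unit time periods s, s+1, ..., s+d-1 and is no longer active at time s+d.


Each activity i is active on [start_i, start_i + duration_i).
Compute total resource usage per time slot:
  t=0: active resources = [], total = 0
  t=1: active resources = [], total = 0
  t=2: active resources = [], total = 0
  t=3: active resources = [6], total = 6
  t=4: active resources = [6], total = 6
  t=5: active resources = [4, 6], total = 10
  t=6: active resources = [4, 3], total = 7
  t=7: active resources = [4, 6, 3], total = 13
  t=8: active resources = [4, 1, 6, 3], total = 14
  t=9: active resources = [1, 3], total = 4
  t=10: active resources = [1, 3], total = 4
  t=11: active resources = [3], total = 3
Peak resource demand = 14

14


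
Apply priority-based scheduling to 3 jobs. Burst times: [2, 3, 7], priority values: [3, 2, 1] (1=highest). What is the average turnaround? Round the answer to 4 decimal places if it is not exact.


Sort by priority (ascending = highest first):
Order: [(1, 7), (2, 3), (3, 2)]
Completion times:
  Priority 1, burst=7, C=7
  Priority 2, burst=3, C=10
  Priority 3, burst=2, C=12
Average turnaround = 29/3 = 9.6667

9.6667


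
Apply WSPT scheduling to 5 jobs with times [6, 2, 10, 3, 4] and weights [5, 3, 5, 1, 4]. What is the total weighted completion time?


Compute p/w ratios and sort ascending (WSPT): [(2, 3), (4, 4), (6, 5), (10, 5), (3, 1)]
Compute weighted completion times:
  Job (p=2,w=3): C=2, w*C=3*2=6
  Job (p=4,w=4): C=6, w*C=4*6=24
  Job (p=6,w=5): C=12, w*C=5*12=60
  Job (p=10,w=5): C=22, w*C=5*22=110
  Job (p=3,w=1): C=25, w*C=1*25=25
Total weighted completion time = 225

225


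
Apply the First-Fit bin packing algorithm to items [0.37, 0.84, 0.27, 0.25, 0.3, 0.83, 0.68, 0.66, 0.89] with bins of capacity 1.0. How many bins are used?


Place items sequentially using First-Fit:
  Item 0.37 -> new Bin 1
  Item 0.84 -> new Bin 2
  Item 0.27 -> Bin 1 (now 0.64)
  Item 0.25 -> Bin 1 (now 0.89)
  Item 0.3 -> new Bin 3
  Item 0.83 -> new Bin 4
  Item 0.68 -> Bin 3 (now 0.98)
  Item 0.66 -> new Bin 5
  Item 0.89 -> new Bin 6
Total bins used = 6

6


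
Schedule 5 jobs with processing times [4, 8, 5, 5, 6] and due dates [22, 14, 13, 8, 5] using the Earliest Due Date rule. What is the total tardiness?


Sort by due date (EDD order): [(6, 5), (5, 8), (5, 13), (8, 14), (4, 22)]
Compute completion times and tardiness:
  Job 1: p=6, d=5, C=6, tardiness=max(0,6-5)=1
  Job 2: p=5, d=8, C=11, tardiness=max(0,11-8)=3
  Job 3: p=5, d=13, C=16, tardiness=max(0,16-13)=3
  Job 4: p=8, d=14, C=24, tardiness=max(0,24-14)=10
  Job 5: p=4, d=22, C=28, tardiness=max(0,28-22)=6
Total tardiness = 23

23


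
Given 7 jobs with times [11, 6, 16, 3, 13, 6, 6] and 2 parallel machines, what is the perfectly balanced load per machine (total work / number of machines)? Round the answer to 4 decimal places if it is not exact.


Total processing time = 11 + 6 + 16 + 3 + 13 + 6 + 6 = 61
Number of machines = 2
Ideal balanced load = 61 / 2 = 30.5

30.5


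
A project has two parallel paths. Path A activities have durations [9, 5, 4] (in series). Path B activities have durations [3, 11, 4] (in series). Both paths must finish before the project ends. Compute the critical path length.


Path A total = 9 + 5 + 4 = 18
Path B total = 3 + 11 + 4 = 18
Critical path = longest path = max(18, 18) = 18

18


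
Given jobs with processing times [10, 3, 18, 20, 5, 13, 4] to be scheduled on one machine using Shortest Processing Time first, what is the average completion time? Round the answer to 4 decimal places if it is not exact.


Sort jobs by processing time (SPT order): [3, 4, 5, 10, 13, 18, 20]
Compute completion times sequentially:
  Job 1: processing = 3, completes at 3
  Job 2: processing = 4, completes at 7
  Job 3: processing = 5, completes at 12
  Job 4: processing = 10, completes at 22
  Job 5: processing = 13, completes at 35
  Job 6: processing = 18, completes at 53
  Job 7: processing = 20, completes at 73
Sum of completion times = 205
Average completion time = 205/7 = 29.2857

29.2857


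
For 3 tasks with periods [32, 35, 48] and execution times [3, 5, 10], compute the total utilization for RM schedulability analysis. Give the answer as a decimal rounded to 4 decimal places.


Compute individual utilizations (exact fractions):
  Task 1: C/T = 3/32 (approx. 0.0938)
  Task 2: C/T = 5/35 = 1/7 (approx. 0.1429)
  Task 3: C/T = 10/48 = 5/24 (approx. 0.2083)
Total utilization U = 3/32 + 1/7 + 5/24 = 299/672
Rounded to 4 decimal places: U = 0.4449
RM (Liu & Layland) bound for 3 tasks = 0.779763; compare with U = 299/672 (approx. 0.444940)
U <= bound, so schedulable by RM sufficient condition.

0.4449


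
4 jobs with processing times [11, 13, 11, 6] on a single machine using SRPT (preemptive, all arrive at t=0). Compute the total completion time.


Since all jobs arrive at t=0, SRPT equals SPT ordering.
SPT order: [6, 11, 11, 13]
Completion times:
  Job 1: p=6, C=6
  Job 2: p=11, C=17
  Job 3: p=11, C=28
  Job 4: p=13, C=41
Total completion time = 6 + 17 + 28 + 41 = 92

92


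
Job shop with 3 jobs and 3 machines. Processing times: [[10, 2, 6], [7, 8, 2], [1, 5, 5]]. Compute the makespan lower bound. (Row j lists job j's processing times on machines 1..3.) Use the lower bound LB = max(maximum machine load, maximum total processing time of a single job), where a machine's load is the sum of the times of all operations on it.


Machine loads:
  Machine 1: 10 + 7 + 1 = 18
  Machine 2: 2 + 8 + 5 = 15
  Machine 3: 6 + 2 + 5 = 13
Max machine load = 18
Job totals:
  Job 1: 18
  Job 2: 17
  Job 3: 11
Max job total = 18
Lower bound = max(18, 18) = 18

18


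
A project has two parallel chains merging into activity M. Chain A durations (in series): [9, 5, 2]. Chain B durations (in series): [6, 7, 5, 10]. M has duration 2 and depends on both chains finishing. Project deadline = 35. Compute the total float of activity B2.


Forward pass: ES(B2) = sum of predecessors on chain B = 6
EF = ES + duration = 6 + 7 = 13
Backward pass: LF(M) = deadline = 35; LS(M) = 35 - 2 = 33
LF(B2) = LS(M) - sum(successors on chain B) = 33 - 15 = 18
LS = LF - duration = 18 - 7 = 11
Total float = LS - ES = 11 - 6 = 5

5


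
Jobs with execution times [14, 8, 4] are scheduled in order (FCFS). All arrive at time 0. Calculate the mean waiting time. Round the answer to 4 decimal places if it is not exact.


FCFS order (as given): [14, 8, 4]
Waiting times:
  Job 1: wait = 0
  Job 2: wait = 14
  Job 3: wait = 22
Sum of waiting times = 36
Average waiting time = 36/3 = 12.0

12.0


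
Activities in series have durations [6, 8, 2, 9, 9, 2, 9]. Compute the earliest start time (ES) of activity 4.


Activity 4 starts after activities 1 through 3 complete.
Predecessor durations: [6, 8, 2]
ES = 6 + 8 + 2 = 16

16


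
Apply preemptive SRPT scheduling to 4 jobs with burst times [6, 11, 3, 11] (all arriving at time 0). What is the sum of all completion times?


Since all jobs arrive at t=0, SRPT equals SPT ordering.
SPT order: [3, 6, 11, 11]
Completion times:
  Job 1: p=3, C=3
  Job 2: p=6, C=9
  Job 3: p=11, C=20
  Job 4: p=11, C=31
Total completion time = 3 + 9 + 20 + 31 = 63

63


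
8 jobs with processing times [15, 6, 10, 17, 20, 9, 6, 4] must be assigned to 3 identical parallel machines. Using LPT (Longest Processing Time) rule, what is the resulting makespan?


Sort jobs in decreasing order (LPT): [20, 17, 15, 10, 9, 6, 6, 4]
Assign each job to the least loaded machine:
  Machine 1: jobs [20, 6, 4], load = 30
  Machine 2: jobs [17, 9], load = 26
  Machine 3: jobs [15, 10, 6], load = 31
Makespan = max load = 31

31


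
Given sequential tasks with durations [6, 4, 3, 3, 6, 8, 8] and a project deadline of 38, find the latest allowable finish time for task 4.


LF(activity 4) = deadline - sum of successor durations
Successors: activities 5 through 7 with durations [6, 8, 8]
Sum of successor durations = 22
LF = 38 - 22 = 16

16


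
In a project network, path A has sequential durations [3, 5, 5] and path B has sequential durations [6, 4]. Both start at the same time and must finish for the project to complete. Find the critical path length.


Path A total = 3 + 5 + 5 = 13
Path B total = 6 + 4 = 10
Critical path = longest path = max(13, 10) = 13

13


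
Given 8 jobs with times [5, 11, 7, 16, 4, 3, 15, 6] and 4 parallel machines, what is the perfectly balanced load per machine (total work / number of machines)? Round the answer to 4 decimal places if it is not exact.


Total processing time = 5 + 11 + 7 + 16 + 4 + 3 + 15 + 6 = 67
Number of machines = 4
Ideal balanced load = 67 / 4 = 16.75

16.75


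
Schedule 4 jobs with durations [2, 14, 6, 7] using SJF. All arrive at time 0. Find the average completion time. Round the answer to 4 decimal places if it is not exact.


SJF order (ascending): [2, 6, 7, 14]
Completion times:
  Job 1: burst=2, C=2
  Job 2: burst=6, C=8
  Job 3: burst=7, C=15
  Job 4: burst=14, C=29
Average completion = 54/4 = 13.5

13.5


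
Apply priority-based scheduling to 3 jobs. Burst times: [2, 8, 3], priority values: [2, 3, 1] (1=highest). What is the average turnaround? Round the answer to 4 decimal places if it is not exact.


Sort by priority (ascending = highest first):
Order: [(1, 3), (2, 2), (3, 8)]
Completion times:
  Priority 1, burst=3, C=3
  Priority 2, burst=2, C=5
  Priority 3, burst=8, C=13
Average turnaround = 21/3 = 7.0

7.0


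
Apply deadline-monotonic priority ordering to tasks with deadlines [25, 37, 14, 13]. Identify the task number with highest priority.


Sort tasks by relative deadline (ascending):
  Task 4: deadline = 13
  Task 3: deadline = 14
  Task 1: deadline = 25
  Task 2: deadline = 37
Priority order (highest first): [4, 3, 1, 2]
Highest priority task = 4

4


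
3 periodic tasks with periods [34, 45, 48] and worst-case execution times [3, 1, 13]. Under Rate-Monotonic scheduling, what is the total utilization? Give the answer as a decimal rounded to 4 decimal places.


Compute individual utilizations (exact fractions):
  Task 1: C/T = 3/34 (approx. 0.0882)
  Task 2: C/T = 1/45 (approx. 0.0222)
  Task 3: C/T = 13/48 (approx. 0.2708)
Total utilization U = 3/34 + 1/45 + 13/48 = 4667/12240
Rounded to 4 decimal places: U = 0.3813
RM (Liu & Layland) bound for 3 tasks = 0.779763; compare with U = 4667/12240 (approx. 0.381291)
U <= bound, so schedulable by RM sufficient condition.

0.3813


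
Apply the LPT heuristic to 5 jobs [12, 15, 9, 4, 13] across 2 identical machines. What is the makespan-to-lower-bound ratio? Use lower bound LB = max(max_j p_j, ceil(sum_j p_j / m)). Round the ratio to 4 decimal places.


LPT order: [15, 13, 12, 9, 4]
Machine loads after assignment: [28, 25]
LPT makespan = 28
Lower bound = max(max_job, ceil(total/2)) = max(15, 27) = 27
Ratio = 28 / 27 = 1.037

1.037


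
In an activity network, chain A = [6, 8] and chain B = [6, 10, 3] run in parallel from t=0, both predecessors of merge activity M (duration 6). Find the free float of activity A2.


ES(A2) = sum of predecessors on chain A = 6
EF(A2) = ES + duration = 6 + 8 = 14
Successor of A2 is M. ES(M) = max(sum(A), sum(B)) = max(14, 19) = 19
Free float = ES(successor) - EF(current) = 19 - 14 = 5

5


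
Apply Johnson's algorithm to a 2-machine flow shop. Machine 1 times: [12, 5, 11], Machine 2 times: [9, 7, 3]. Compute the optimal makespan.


Apply Johnson's rule:
  Group 1 (a <= b): [(2, 5, 7)]
  Group 2 (a > b): [(1, 12, 9), (3, 11, 3)]
Optimal job order: [2, 1, 3]
Schedule:
  Job 2: M1 done at 5, M2 done at 12
  Job 1: M1 done at 17, M2 done at 26
  Job 3: M1 done at 28, M2 done at 31
Makespan = 31

31


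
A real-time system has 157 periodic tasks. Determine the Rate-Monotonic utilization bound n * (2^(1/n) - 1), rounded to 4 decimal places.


Compute 2^(1/157) = 1.0044247104
Subtract 1: 1.0044247104 - 1 = 0.0044247104
Multiply by n: 157 * 0.0044247104 = 0.6946795328
Round to 4 dp: 0.6947

0.6947


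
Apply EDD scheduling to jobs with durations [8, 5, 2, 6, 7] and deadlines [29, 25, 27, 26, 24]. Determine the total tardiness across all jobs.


Sort by due date (EDD order): [(7, 24), (5, 25), (6, 26), (2, 27), (8, 29)]
Compute completion times and tardiness:
  Job 1: p=7, d=24, C=7, tardiness=max(0,7-24)=0
  Job 2: p=5, d=25, C=12, tardiness=max(0,12-25)=0
  Job 3: p=6, d=26, C=18, tardiness=max(0,18-26)=0
  Job 4: p=2, d=27, C=20, tardiness=max(0,20-27)=0
  Job 5: p=8, d=29, C=28, tardiness=max(0,28-29)=0
Total tardiness = 0

0


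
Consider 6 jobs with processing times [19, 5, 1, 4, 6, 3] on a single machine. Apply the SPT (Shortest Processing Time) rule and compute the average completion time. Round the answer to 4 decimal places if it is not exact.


Sort jobs by processing time (SPT order): [1, 3, 4, 5, 6, 19]
Compute completion times sequentially:
  Job 1: processing = 1, completes at 1
  Job 2: processing = 3, completes at 4
  Job 3: processing = 4, completes at 8
  Job 4: processing = 5, completes at 13
  Job 5: processing = 6, completes at 19
  Job 6: processing = 19, completes at 38
Sum of completion times = 83
Average completion time = 83/6 = 13.8333

13.8333


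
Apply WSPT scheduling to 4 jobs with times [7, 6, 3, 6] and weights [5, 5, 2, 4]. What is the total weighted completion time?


Compute p/w ratios and sort ascending (WSPT): [(6, 5), (7, 5), (3, 2), (6, 4)]
Compute weighted completion times:
  Job (p=6,w=5): C=6, w*C=5*6=30
  Job (p=7,w=5): C=13, w*C=5*13=65
  Job (p=3,w=2): C=16, w*C=2*16=32
  Job (p=6,w=4): C=22, w*C=4*22=88
Total weighted completion time = 215

215


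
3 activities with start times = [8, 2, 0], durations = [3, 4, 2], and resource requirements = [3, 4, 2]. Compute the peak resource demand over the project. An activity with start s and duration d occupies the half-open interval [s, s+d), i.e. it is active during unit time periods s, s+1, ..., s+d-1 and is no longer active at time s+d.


Each activity i is active on [start_i, start_i + duration_i).
Compute total resource usage per time slot:
  t=0: active resources = [2], total = 2
  t=1: active resources = [2], total = 2
  t=2: active resources = [4], total = 4
  t=3: active resources = [4], total = 4
  t=4: active resources = [4], total = 4
  t=5: active resources = [4], total = 4
  t=6: active resources = [], total = 0
  t=7: active resources = [], total = 0
  t=8: active resources = [3], total = 3
  t=9: active resources = [3], total = 3
  t=10: active resources = [3], total = 3
Peak resource demand = 4

4


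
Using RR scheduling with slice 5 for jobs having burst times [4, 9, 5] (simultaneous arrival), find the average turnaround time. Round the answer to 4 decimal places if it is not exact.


Time quantum = 5
Execution trace:
  J1 runs 4 units, time = 4
  J2 runs 5 units, time = 9
  J3 runs 5 units, time = 14
  J2 runs 4 units, time = 18
Finish times: [4, 18, 14]
Average turnaround = 36/3 = 12.0

12.0


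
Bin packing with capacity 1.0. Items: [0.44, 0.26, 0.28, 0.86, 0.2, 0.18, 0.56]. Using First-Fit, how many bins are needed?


Place items sequentially using First-Fit:
  Item 0.44 -> new Bin 1
  Item 0.26 -> Bin 1 (now 0.7)
  Item 0.28 -> Bin 1 (now 0.98)
  Item 0.86 -> new Bin 2
  Item 0.2 -> new Bin 3
  Item 0.18 -> Bin 3 (now 0.38)
  Item 0.56 -> Bin 3 (now 0.94)
Total bins used = 3

3


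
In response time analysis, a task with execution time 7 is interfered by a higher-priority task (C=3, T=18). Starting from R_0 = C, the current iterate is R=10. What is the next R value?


R_next = C + ceil(R_prev / T_hp) * C_hp
ceil(10 / 18) = ceil(0.5556) = 1
Interference = 1 * 3 = 3
R_next = 7 + 3 = 10
R_next = R_prev, so the iteration has converged (response time = 10).

10


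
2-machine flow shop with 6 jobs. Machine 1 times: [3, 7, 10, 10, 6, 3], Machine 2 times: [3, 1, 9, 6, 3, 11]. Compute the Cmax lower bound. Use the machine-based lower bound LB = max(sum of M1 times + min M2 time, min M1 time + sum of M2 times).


LB1 = sum(M1 times) + min(M2 times) = 39 + 1 = 40
LB2 = min(M1 times) + sum(M2 times) = 3 + 33 = 36
Lower bound = max(LB1, LB2) = max(40, 36) = 40

40


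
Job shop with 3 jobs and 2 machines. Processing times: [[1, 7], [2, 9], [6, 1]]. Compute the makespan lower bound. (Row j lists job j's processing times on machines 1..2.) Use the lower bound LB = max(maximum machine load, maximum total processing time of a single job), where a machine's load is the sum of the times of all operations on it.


Machine loads:
  Machine 1: 1 + 2 + 6 = 9
  Machine 2: 7 + 9 + 1 = 17
Max machine load = 17
Job totals:
  Job 1: 8
  Job 2: 11
  Job 3: 7
Max job total = 11
Lower bound = max(17, 11) = 17

17


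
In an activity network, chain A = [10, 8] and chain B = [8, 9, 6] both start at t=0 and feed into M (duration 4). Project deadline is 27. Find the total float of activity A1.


Forward pass: ES(A1) = sum of predecessors on chain A = 0
EF = ES + duration = 0 + 10 = 10
Backward pass: LF(M) = deadline = 27; LS(M) = 27 - 4 = 23
LF(A1) = LS(M) - sum(successors on chain A) = 23 - 8 = 15
LS = LF - duration = 15 - 10 = 5
Total float = LS - ES = 5 - 0 = 5

5


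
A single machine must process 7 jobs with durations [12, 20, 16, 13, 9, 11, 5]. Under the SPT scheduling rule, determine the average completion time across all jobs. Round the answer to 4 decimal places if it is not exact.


Sort jobs by processing time (SPT order): [5, 9, 11, 12, 13, 16, 20]
Compute completion times sequentially:
  Job 1: processing = 5, completes at 5
  Job 2: processing = 9, completes at 14
  Job 3: processing = 11, completes at 25
  Job 4: processing = 12, completes at 37
  Job 5: processing = 13, completes at 50
  Job 6: processing = 16, completes at 66
  Job 7: processing = 20, completes at 86
Sum of completion times = 283
Average completion time = 283/7 = 40.4286

40.4286


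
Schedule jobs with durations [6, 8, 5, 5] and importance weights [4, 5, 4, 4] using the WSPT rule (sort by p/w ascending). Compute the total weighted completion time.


Compute p/w ratios and sort ascending (WSPT): [(5, 4), (5, 4), (6, 4), (8, 5)]
Compute weighted completion times:
  Job (p=5,w=4): C=5, w*C=4*5=20
  Job (p=5,w=4): C=10, w*C=4*10=40
  Job (p=6,w=4): C=16, w*C=4*16=64
  Job (p=8,w=5): C=24, w*C=5*24=120
Total weighted completion time = 244

244


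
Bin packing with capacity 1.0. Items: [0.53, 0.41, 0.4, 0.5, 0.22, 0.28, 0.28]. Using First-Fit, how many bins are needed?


Place items sequentially using First-Fit:
  Item 0.53 -> new Bin 1
  Item 0.41 -> Bin 1 (now 0.94)
  Item 0.4 -> new Bin 2
  Item 0.5 -> Bin 2 (now 0.9)
  Item 0.22 -> new Bin 3
  Item 0.28 -> Bin 3 (now 0.5)
  Item 0.28 -> Bin 3 (now 0.78)
Total bins used = 3

3


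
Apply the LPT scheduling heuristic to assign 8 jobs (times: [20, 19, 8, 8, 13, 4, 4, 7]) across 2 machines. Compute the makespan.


Sort jobs in decreasing order (LPT): [20, 19, 13, 8, 8, 7, 4, 4]
Assign each job to the least loaded machine:
  Machine 1: jobs [20, 8, 8, 4], load = 40
  Machine 2: jobs [19, 13, 7, 4], load = 43
Makespan = max load = 43

43


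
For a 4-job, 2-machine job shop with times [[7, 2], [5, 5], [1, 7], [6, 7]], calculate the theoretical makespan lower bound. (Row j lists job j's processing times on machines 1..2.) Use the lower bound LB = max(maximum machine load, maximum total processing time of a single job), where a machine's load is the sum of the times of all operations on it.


Machine loads:
  Machine 1: 7 + 5 + 1 + 6 = 19
  Machine 2: 2 + 5 + 7 + 7 = 21
Max machine load = 21
Job totals:
  Job 1: 9
  Job 2: 10
  Job 3: 8
  Job 4: 13
Max job total = 13
Lower bound = max(21, 13) = 21

21


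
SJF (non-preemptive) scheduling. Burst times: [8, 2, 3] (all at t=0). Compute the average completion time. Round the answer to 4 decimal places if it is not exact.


SJF order (ascending): [2, 3, 8]
Completion times:
  Job 1: burst=2, C=2
  Job 2: burst=3, C=5
  Job 3: burst=8, C=13
Average completion = 20/3 = 6.6667

6.6667


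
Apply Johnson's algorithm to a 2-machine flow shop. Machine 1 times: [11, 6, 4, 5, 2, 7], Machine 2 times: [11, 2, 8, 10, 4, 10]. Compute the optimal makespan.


Apply Johnson's rule:
  Group 1 (a <= b): [(5, 2, 4), (3, 4, 8), (4, 5, 10), (6, 7, 10), (1, 11, 11)]
  Group 2 (a > b): [(2, 6, 2)]
Optimal job order: [5, 3, 4, 6, 1, 2]
Schedule:
  Job 5: M1 done at 2, M2 done at 6
  Job 3: M1 done at 6, M2 done at 14
  Job 4: M1 done at 11, M2 done at 24
  Job 6: M1 done at 18, M2 done at 34
  Job 1: M1 done at 29, M2 done at 45
  Job 2: M1 done at 35, M2 done at 47
Makespan = 47

47


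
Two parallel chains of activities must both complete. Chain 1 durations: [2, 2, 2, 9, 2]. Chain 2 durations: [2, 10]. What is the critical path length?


Path A total = 2 + 2 + 2 + 9 + 2 = 17
Path B total = 2 + 10 = 12
Critical path = longest path = max(17, 12) = 17

17


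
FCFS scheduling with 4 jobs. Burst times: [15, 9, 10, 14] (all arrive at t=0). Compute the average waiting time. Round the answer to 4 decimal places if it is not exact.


FCFS order (as given): [15, 9, 10, 14]
Waiting times:
  Job 1: wait = 0
  Job 2: wait = 15
  Job 3: wait = 24
  Job 4: wait = 34
Sum of waiting times = 73
Average waiting time = 73/4 = 18.25

18.25


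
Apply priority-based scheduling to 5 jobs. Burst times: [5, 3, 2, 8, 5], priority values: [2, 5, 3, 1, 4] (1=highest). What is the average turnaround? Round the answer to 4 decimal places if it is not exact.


Sort by priority (ascending = highest first):
Order: [(1, 8), (2, 5), (3, 2), (4, 5), (5, 3)]
Completion times:
  Priority 1, burst=8, C=8
  Priority 2, burst=5, C=13
  Priority 3, burst=2, C=15
  Priority 4, burst=5, C=20
  Priority 5, burst=3, C=23
Average turnaround = 79/5 = 15.8

15.8


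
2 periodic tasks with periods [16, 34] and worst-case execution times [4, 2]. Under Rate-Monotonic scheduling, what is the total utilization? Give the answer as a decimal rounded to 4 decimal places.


Compute individual utilizations (exact fractions):
  Task 1: C/T = 4/16 = 1/4 (approx. 0.25)
  Task 2: C/T = 2/34 = 1/17 (approx. 0.0588)
Total utilization U = 1/4 + 1/17 = 21/68
Rounded to 4 decimal places: U = 0.3088
RM (Liu & Layland) bound for 2 tasks = 0.828427; compare with U = 21/68 (approx. 0.308824)
U <= bound, so schedulable by RM sufficient condition.

0.3088


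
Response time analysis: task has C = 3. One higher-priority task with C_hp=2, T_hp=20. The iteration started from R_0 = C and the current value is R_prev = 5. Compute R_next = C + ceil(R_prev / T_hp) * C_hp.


R_next = C + ceil(R_prev / T_hp) * C_hp
ceil(5 / 20) = ceil(0.25) = 1
Interference = 1 * 2 = 2
R_next = 3 + 2 = 5
R_next = R_prev, so the iteration has converged (response time = 5).

5


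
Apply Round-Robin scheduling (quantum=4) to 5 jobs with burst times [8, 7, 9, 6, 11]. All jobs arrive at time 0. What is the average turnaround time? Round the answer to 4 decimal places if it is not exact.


Time quantum = 4
Execution trace:
  J1 runs 4 units, time = 4
  J2 runs 4 units, time = 8
  J3 runs 4 units, time = 12
  J4 runs 4 units, time = 16
  J5 runs 4 units, time = 20
  J1 runs 4 units, time = 24
  J2 runs 3 units, time = 27
  J3 runs 4 units, time = 31
  J4 runs 2 units, time = 33
  J5 runs 4 units, time = 37
  J3 runs 1 units, time = 38
  J5 runs 3 units, time = 41
Finish times: [24, 27, 38, 33, 41]
Average turnaround = 163/5 = 32.6

32.6


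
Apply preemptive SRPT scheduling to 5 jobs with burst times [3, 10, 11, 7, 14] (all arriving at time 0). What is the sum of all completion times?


Since all jobs arrive at t=0, SRPT equals SPT ordering.
SPT order: [3, 7, 10, 11, 14]
Completion times:
  Job 1: p=3, C=3
  Job 2: p=7, C=10
  Job 3: p=10, C=20
  Job 4: p=11, C=31
  Job 5: p=14, C=45
Total completion time = 3 + 10 + 20 + 31 + 45 = 109

109


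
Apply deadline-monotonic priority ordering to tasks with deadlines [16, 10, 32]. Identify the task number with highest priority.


Sort tasks by relative deadline (ascending):
  Task 2: deadline = 10
  Task 1: deadline = 16
  Task 3: deadline = 32
Priority order (highest first): [2, 1, 3]
Highest priority task = 2

2


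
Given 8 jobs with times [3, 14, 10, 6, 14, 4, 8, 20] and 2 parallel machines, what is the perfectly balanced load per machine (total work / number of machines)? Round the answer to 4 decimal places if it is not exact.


Total processing time = 3 + 14 + 10 + 6 + 14 + 4 + 8 + 20 = 79
Number of machines = 2
Ideal balanced load = 79 / 2 = 39.5

39.5


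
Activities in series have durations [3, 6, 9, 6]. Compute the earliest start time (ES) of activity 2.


Activity 2 starts after activities 1 through 1 complete.
Predecessor durations: [3]
ES = 3 = 3

3


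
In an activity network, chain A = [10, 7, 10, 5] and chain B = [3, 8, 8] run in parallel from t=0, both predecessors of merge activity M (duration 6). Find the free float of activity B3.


ES(B3) = sum of predecessors on chain B = 11
EF(B3) = ES + duration = 11 + 8 = 19
Successor of B3 is M. ES(M) = max(sum(A), sum(B)) = max(32, 19) = 32
Free float = ES(successor) - EF(current) = 32 - 19 = 13

13


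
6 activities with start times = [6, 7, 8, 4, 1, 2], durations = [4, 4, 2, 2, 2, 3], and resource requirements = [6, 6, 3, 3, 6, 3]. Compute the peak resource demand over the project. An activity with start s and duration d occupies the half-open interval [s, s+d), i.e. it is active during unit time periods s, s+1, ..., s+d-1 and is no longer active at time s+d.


Each activity i is active on [start_i, start_i + duration_i).
Compute total resource usage per time slot:
  t=0: active resources = [], total = 0
  t=1: active resources = [6], total = 6
  t=2: active resources = [6, 3], total = 9
  t=3: active resources = [3], total = 3
  t=4: active resources = [3, 3], total = 6
  t=5: active resources = [3], total = 3
  t=6: active resources = [6], total = 6
  t=7: active resources = [6, 6], total = 12
  t=8: active resources = [6, 6, 3], total = 15
  t=9: active resources = [6, 6, 3], total = 15
  t=10: active resources = [6], total = 6
Peak resource demand = 15

15


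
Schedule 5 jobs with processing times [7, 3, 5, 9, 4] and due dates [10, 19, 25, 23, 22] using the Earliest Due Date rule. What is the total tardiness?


Sort by due date (EDD order): [(7, 10), (3, 19), (4, 22), (9, 23), (5, 25)]
Compute completion times and tardiness:
  Job 1: p=7, d=10, C=7, tardiness=max(0,7-10)=0
  Job 2: p=3, d=19, C=10, tardiness=max(0,10-19)=0
  Job 3: p=4, d=22, C=14, tardiness=max(0,14-22)=0
  Job 4: p=9, d=23, C=23, tardiness=max(0,23-23)=0
  Job 5: p=5, d=25, C=28, tardiness=max(0,28-25)=3
Total tardiness = 3

3


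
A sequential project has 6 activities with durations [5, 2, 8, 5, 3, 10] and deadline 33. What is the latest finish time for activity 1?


LF(activity 1) = deadline - sum of successor durations
Successors: activities 2 through 6 with durations [2, 8, 5, 3, 10]
Sum of successor durations = 28
LF = 33 - 28 = 5

5


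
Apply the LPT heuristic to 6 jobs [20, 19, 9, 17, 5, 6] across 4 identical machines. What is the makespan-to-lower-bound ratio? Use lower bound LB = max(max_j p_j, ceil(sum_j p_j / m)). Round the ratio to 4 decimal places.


LPT order: [20, 19, 17, 9, 6, 5]
Machine loads after assignment: [20, 19, 17, 20]
LPT makespan = 20
Lower bound = max(max_job, ceil(total/4)) = max(20, 19) = 20
Ratio = 20 / 20 = 1.0

1.0


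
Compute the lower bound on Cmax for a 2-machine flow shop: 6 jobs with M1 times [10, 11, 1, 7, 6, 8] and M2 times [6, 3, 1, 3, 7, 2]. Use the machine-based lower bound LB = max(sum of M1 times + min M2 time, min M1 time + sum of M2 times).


LB1 = sum(M1 times) + min(M2 times) = 43 + 1 = 44
LB2 = min(M1 times) + sum(M2 times) = 1 + 22 = 23
Lower bound = max(LB1, LB2) = max(44, 23) = 44

44


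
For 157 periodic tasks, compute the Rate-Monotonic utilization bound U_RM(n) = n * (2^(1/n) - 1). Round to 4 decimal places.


Compute 2^(1/157) = 1.0044247104
Subtract 1: 1.0044247104 - 1 = 0.0044247104
Multiply by n: 157 * 0.0044247104 = 0.6946795328
Round to 4 dp: 0.6947

0.6947


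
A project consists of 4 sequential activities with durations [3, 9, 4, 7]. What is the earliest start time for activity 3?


Activity 3 starts after activities 1 through 2 complete.
Predecessor durations: [3, 9]
ES = 3 + 9 = 12

12


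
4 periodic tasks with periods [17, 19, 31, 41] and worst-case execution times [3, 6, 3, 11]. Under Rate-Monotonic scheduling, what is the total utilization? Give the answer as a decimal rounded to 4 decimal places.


Compute individual utilizations (exact fractions):
  Task 1: C/T = 3/17 (approx. 0.1765)
  Task 2: C/T = 6/19 (approx. 0.3158)
  Task 3: C/T = 3/31 (approx. 0.0968)
  Task 4: C/T = 11/41 (approx. 0.2683)
Total utilization U = 3/17 + 6/19 + 3/31 + 11/41 = 351961/410533
Rounded to 4 decimal places: U = 0.8573
RM (Liu & Layland) bound for 4 tasks = 0.756828; compare with U = 351961/410533 (approx. 0.857327)
bound < U <= 1, so the RM sufficient condition is not met (inconclusive; an exact test such as response-time analysis is needed).

0.8573


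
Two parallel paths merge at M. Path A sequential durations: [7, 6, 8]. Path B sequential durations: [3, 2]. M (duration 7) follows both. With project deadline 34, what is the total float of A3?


Forward pass: ES(A3) = sum of predecessors on chain A = 13
EF = ES + duration = 13 + 8 = 21
Backward pass: LF(M) = deadline = 34; LS(M) = 34 - 7 = 27
LF(A3) = LS(M) - sum(successors on chain A) = 27 - 0 = 27
LS = LF - duration = 27 - 8 = 19
Total float = LS - ES = 19 - 13 = 6

6


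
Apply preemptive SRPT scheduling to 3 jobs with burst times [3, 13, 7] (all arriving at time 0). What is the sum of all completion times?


Since all jobs arrive at t=0, SRPT equals SPT ordering.
SPT order: [3, 7, 13]
Completion times:
  Job 1: p=3, C=3
  Job 2: p=7, C=10
  Job 3: p=13, C=23
Total completion time = 3 + 10 + 23 = 36

36


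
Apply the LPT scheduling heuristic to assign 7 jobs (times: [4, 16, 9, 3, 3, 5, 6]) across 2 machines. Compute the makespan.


Sort jobs in decreasing order (LPT): [16, 9, 6, 5, 4, 3, 3]
Assign each job to the least loaded machine:
  Machine 1: jobs [16, 4, 3], load = 23
  Machine 2: jobs [9, 6, 5, 3], load = 23
Makespan = max load = 23

23


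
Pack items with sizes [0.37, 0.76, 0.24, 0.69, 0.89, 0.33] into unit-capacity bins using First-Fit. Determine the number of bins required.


Place items sequentially using First-Fit:
  Item 0.37 -> new Bin 1
  Item 0.76 -> new Bin 2
  Item 0.24 -> Bin 1 (now 0.61)
  Item 0.69 -> new Bin 3
  Item 0.89 -> new Bin 4
  Item 0.33 -> Bin 1 (now 0.94)
Total bins used = 4

4


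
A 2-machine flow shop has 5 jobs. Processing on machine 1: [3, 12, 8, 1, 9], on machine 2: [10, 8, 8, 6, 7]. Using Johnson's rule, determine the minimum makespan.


Apply Johnson's rule:
  Group 1 (a <= b): [(4, 1, 6), (1, 3, 10), (3, 8, 8)]
  Group 2 (a > b): [(2, 12, 8), (5, 9, 7)]
Optimal job order: [4, 1, 3, 2, 5]
Schedule:
  Job 4: M1 done at 1, M2 done at 7
  Job 1: M1 done at 4, M2 done at 17
  Job 3: M1 done at 12, M2 done at 25
  Job 2: M1 done at 24, M2 done at 33
  Job 5: M1 done at 33, M2 done at 40
Makespan = 40

40


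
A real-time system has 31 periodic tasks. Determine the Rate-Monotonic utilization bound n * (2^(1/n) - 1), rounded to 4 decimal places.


Compute 2^(1/31) = 1.0226114356
Subtract 1: 1.0226114356 - 1 = 0.0226114356
Multiply by n: 31 * 0.0226114356 = 0.7009545036
Round to 4 dp: 0.7010

0.7010


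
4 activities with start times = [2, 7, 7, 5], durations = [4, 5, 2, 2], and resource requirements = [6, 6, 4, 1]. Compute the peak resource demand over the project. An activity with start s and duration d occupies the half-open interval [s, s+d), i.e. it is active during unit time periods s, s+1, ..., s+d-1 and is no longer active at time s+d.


Each activity i is active on [start_i, start_i + duration_i).
Compute total resource usage per time slot:
  t=0: active resources = [], total = 0
  t=1: active resources = [], total = 0
  t=2: active resources = [6], total = 6
  t=3: active resources = [6], total = 6
  t=4: active resources = [6], total = 6
  t=5: active resources = [6, 1], total = 7
  t=6: active resources = [1], total = 1
  t=7: active resources = [6, 4], total = 10
  t=8: active resources = [6, 4], total = 10
  t=9: active resources = [6], total = 6
  t=10: active resources = [6], total = 6
  t=11: active resources = [6], total = 6
Peak resource demand = 10

10


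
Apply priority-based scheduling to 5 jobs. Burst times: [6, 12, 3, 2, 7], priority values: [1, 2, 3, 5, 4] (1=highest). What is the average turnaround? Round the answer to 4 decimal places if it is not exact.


Sort by priority (ascending = highest first):
Order: [(1, 6), (2, 12), (3, 3), (4, 7), (5, 2)]
Completion times:
  Priority 1, burst=6, C=6
  Priority 2, burst=12, C=18
  Priority 3, burst=3, C=21
  Priority 4, burst=7, C=28
  Priority 5, burst=2, C=30
Average turnaround = 103/5 = 20.6

20.6


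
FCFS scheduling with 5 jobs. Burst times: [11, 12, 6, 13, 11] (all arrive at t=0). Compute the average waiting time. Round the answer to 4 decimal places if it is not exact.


FCFS order (as given): [11, 12, 6, 13, 11]
Waiting times:
  Job 1: wait = 0
  Job 2: wait = 11
  Job 3: wait = 23
  Job 4: wait = 29
  Job 5: wait = 42
Sum of waiting times = 105
Average waiting time = 105/5 = 21.0

21.0


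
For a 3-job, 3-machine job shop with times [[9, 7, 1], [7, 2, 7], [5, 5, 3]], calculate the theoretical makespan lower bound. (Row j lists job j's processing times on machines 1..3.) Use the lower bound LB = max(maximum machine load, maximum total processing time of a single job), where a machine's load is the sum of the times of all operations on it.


Machine loads:
  Machine 1: 9 + 7 + 5 = 21
  Machine 2: 7 + 2 + 5 = 14
  Machine 3: 1 + 7 + 3 = 11
Max machine load = 21
Job totals:
  Job 1: 17
  Job 2: 16
  Job 3: 13
Max job total = 17
Lower bound = max(21, 17) = 21

21


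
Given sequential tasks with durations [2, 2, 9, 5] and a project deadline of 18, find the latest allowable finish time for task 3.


LF(activity 3) = deadline - sum of successor durations
Successors: activities 4 through 4 with durations [5]
Sum of successor durations = 5
LF = 18 - 5 = 13

13


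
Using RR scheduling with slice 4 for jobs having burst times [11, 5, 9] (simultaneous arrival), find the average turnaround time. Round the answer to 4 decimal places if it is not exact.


Time quantum = 4
Execution trace:
  J1 runs 4 units, time = 4
  J2 runs 4 units, time = 8
  J3 runs 4 units, time = 12
  J1 runs 4 units, time = 16
  J2 runs 1 units, time = 17
  J3 runs 4 units, time = 21
  J1 runs 3 units, time = 24
  J3 runs 1 units, time = 25
Finish times: [24, 17, 25]
Average turnaround = 66/3 = 22.0

22.0


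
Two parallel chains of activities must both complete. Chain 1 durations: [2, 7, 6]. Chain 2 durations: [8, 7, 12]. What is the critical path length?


Path A total = 2 + 7 + 6 = 15
Path B total = 8 + 7 + 12 = 27
Critical path = longest path = max(15, 27) = 27

27


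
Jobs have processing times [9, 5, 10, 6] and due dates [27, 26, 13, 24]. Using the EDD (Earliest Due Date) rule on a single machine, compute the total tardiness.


Sort by due date (EDD order): [(10, 13), (6, 24), (5, 26), (9, 27)]
Compute completion times and tardiness:
  Job 1: p=10, d=13, C=10, tardiness=max(0,10-13)=0
  Job 2: p=6, d=24, C=16, tardiness=max(0,16-24)=0
  Job 3: p=5, d=26, C=21, tardiness=max(0,21-26)=0
  Job 4: p=9, d=27, C=30, tardiness=max(0,30-27)=3
Total tardiness = 3

3


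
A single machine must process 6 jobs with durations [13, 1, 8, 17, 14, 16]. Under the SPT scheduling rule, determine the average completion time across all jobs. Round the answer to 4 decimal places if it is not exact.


Sort jobs by processing time (SPT order): [1, 8, 13, 14, 16, 17]
Compute completion times sequentially:
  Job 1: processing = 1, completes at 1
  Job 2: processing = 8, completes at 9
  Job 3: processing = 13, completes at 22
  Job 4: processing = 14, completes at 36
  Job 5: processing = 16, completes at 52
  Job 6: processing = 17, completes at 69
Sum of completion times = 189
Average completion time = 189/6 = 31.5

31.5
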